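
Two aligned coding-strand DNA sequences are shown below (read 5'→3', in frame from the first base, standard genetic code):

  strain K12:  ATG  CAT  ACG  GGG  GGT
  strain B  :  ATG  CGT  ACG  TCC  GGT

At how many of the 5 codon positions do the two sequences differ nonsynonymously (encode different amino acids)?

Codon 1: ATG Met / ATG Met — identical.
Codon 2: CAT His / CGT Arg — nonsynonymous.
Codon 3: ACG Thr / ACG Thr — identical.
Codon 4: GGG Gly / TCC Ser — nonsynonymous.
Codon 5: GGT Gly / GGT Gly — identical.
Nonsynonymous differences: 2.

2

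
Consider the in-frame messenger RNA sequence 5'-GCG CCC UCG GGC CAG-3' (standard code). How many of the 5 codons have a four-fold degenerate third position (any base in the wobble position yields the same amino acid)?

Codon 1 GCG (Ala): third position 4-fold.
Codon 2 CCC (Pro): third position 4-fold.
Codon 3 UCG (Ser): third position 4-fold.
Codon 4 GGC (Gly): third position 4-fold.
Codon 5 CAG (Gln): third position 2-fold.
Four-fold degenerate third positions: 4.

4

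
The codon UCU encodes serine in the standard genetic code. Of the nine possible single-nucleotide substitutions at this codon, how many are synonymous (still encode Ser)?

3

Position 1: none → 0 synonymous.
Position 2: none → 0 synonymous.
Position 3: UCC, UCA, UCG → 3 synonymous.
Total: 0 + 0 + 3 = 3.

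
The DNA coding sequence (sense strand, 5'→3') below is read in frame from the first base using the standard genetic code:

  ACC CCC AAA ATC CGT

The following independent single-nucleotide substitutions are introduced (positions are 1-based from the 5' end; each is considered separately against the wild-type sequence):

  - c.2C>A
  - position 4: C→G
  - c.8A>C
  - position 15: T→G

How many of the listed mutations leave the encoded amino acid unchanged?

1

Codon 1: ACC (Thr) → AAC (Asn) — missense.
Codon 2: CCC (Pro) → GCC (Ala) — missense.
Codon 3: AAA (Lys) → ACA (Thr) — missense.
Codon 5: CGT (Arg) → CGG (Arg) — synonymous.
Synonymous: 1 of 4.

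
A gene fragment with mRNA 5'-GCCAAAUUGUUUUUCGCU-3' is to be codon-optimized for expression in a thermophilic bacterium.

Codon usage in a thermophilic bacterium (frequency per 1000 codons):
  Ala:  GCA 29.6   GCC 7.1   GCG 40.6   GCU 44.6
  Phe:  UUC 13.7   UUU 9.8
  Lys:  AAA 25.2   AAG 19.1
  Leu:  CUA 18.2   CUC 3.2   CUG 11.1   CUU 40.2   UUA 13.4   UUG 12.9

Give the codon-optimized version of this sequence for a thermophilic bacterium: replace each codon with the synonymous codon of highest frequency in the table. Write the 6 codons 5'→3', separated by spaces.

GCU AAA CUU UUC UUC GCU

Codon 1 (Ala): best is GCU at 44.6.
Codon 2 (Lys): best is AAA at 25.2.
Codon 3 (Leu): best is CUU at 40.2.
Codon 4 (Phe): best is UUC at 13.7.
Codon 5 (Phe): best is UUC at 13.7.
Codon 6 (Ala): best is GCU at 44.6.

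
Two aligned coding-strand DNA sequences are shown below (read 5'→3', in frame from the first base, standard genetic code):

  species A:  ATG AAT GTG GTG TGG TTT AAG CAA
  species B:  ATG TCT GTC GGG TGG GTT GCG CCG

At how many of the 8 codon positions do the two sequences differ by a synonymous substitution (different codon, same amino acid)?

Codon 1: ATG Met / ATG Met — identical.
Codon 2: AAT Asn / TCT Ser — nonsynonymous.
Codon 3: GTG Val / GTC Val — synonymous.
Codon 4: GTG Val / GGG Gly — nonsynonymous.
Codon 5: TGG Trp / TGG Trp — identical.
Codon 6: TTT Phe / GTT Val — nonsynonymous.
Codon 7: AAG Lys / GCG Ala — nonsynonymous.
Codon 8: CAA Gln / CCG Pro — nonsynonymous.
Synonymous differences: 1.

1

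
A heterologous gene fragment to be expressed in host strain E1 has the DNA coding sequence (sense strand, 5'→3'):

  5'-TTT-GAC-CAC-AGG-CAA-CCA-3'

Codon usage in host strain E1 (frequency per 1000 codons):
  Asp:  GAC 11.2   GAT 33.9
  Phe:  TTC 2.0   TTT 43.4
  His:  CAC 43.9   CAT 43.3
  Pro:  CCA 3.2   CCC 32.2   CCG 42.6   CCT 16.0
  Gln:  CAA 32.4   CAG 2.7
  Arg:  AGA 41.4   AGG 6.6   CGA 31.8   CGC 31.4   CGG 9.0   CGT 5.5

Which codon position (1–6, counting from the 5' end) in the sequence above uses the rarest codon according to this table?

6

Codon 1 TTT (Phe): 43.4 per 1000.
Codon 2 GAC (Asp): 11.2 per 1000.
Codon 3 CAC (His): 43.9 per 1000.
Codon 4 AGG (Arg): 6.6 per 1000.
Codon 5 CAA (Gln): 32.4 per 1000.
Codon 6 CCA (Pro): 3.2 per 1000.
Lowest frequency is 3.2 at codon 6.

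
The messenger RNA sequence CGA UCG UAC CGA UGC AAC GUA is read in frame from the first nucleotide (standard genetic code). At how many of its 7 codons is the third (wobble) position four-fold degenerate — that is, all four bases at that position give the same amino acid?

4

Codon 1 CGA (Arg): third position 4-fold.
Codon 2 UCG (Ser): third position 4-fold.
Codon 3 UAC (Tyr): third position 2-fold.
Codon 4 CGA (Arg): third position 4-fold.
Codon 5 UGC (Cys): third position 2-fold.
Codon 6 AAC (Asn): third position 2-fold.
Codon 7 GUA (Val): third position 4-fold.
Four-fold degenerate third positions: 4.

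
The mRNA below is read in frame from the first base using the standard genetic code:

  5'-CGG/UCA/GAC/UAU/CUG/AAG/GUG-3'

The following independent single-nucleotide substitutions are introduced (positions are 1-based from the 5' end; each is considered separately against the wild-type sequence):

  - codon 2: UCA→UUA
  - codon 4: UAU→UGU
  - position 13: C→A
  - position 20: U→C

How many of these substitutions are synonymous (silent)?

Codon 2: UCA (Ser) → UUA (Leu) — missense.
Codon 4: UAU (Tyr) → UGU (Cys) — missense.
Codon 5: CUG (Leu) → AUG (Met) — missense.
Codon 7: GUG (Val) → GCG (Ala) — missense.
Synonymous: 0 of 4.

0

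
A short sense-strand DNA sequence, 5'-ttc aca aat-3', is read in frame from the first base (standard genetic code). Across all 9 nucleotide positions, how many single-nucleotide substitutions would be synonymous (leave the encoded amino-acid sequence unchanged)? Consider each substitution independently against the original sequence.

Codon 1 (TTC, Phe): 1 synonymous substitution.
Codon 2 (ACA, Thr): 3 synonymous substitutions.
Codon 3 (AAT, Asn): 1 synonymous substitution.
Total: 1 + 3 + 1 = 5.

5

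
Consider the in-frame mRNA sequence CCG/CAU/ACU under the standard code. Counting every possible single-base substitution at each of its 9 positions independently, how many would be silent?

7

Codon 1 (CCG, Pro): 3 synonymous substitutions.
Codon 2 (CAU, His): 1 synonymous substitution.
Codon 3 (ACU, Thr): 3 synonymous substitutions.
Total: 3 + 1 + 3 = 7.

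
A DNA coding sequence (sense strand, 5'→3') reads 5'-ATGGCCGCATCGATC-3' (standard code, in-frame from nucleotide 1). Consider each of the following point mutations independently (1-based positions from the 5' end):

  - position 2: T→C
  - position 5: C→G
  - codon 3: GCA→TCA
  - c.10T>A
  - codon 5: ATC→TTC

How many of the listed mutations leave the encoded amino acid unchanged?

0

Codon 1: ATG (Met) → ACG (Thr) — missense.
Codon 2: GCC (Ala) → GGC (Gly) — missense.
Codon 3: GCA (Ala) → TCA (Ser) — missense.
Codon 4: TCG (Ser) → ACG (Thr) — missense.
Codon 5: ATC (Ile) → TTC (Phe) — missense.
Synonymous: 0 of 5.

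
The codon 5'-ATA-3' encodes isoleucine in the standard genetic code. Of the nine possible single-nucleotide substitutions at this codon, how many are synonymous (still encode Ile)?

Position 1: none → 0 synonymous.
Position 2: none → 0 synonymous.
Position 3: ATT, ATC → 2 synonymous.
Total: 0 + 0 + 2 = 2.

2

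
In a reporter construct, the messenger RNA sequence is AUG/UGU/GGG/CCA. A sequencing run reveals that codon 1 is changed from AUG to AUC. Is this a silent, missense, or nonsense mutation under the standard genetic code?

missense

Position 3 falls in codon 1: AUG → Met.
After the substitution the codon is AUC → Ile.
Met ≠ Ile, so this is a missense mutation.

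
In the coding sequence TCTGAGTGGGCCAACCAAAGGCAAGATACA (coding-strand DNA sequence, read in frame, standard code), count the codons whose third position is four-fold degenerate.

Codon 1 TCT (Ser): third position 4-fold.
Codon 2 GAG (Glu): third position 2-fold.
Codon 3 TGG (Trp): third position 1-fold.
Codon 4 GCC (Ala): third position 4-fold.
Codon 5 AAC (Asn): third position 2-fold.
Codon 6 CAA (Gln): third position 2-fold.
Codon 7 AGG (Arg): third position 2-fold.
Codon 8 CAA (Gln): third position 2-fold.
Codon 9 GAT (Asp): third position 2-fold.
Codon 10 ACA (Thr): third position 4-fold.
Four-fold degenerate third positions: 3.

3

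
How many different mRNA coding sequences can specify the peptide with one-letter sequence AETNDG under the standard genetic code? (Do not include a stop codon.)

512

Ala: 4 codons.
Glu: 2 codons.
Thr: 4 codons.
Asn: 2 codons.
Asp: 2 codons.
Gly: 4 codons.
4 × 2 × 4 × 2 × 2 × 4 = 512.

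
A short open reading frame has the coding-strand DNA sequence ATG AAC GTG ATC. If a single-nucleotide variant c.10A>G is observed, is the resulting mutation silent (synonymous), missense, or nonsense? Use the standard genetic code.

Position 10 falls in codon 4: ATC → Ile.
After the substitution the codon is GTC → Val.
Ile ≠ Val, so this is a missense mutation.

missense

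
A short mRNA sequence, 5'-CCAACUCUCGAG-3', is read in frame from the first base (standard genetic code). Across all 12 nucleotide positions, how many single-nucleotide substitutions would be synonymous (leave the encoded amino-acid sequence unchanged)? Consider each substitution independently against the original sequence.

Codon 1 (CCA, Pro): 3 synonymous substitutions.
Codon 2 (ACU, Thr): 3 synonymous substitutions.
Codon 3 (CUC, Leu): 3 synonymous substitutions.
Codon 4 (GAG, Glu): 1 synonymous substitution.
Total: 3 + 3 + 3 + 1 = 10.

10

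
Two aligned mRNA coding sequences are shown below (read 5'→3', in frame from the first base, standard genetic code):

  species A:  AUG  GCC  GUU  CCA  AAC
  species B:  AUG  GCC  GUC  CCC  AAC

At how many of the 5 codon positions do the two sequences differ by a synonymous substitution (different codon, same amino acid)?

2

Codon 1: AUG Met / AUG Met — identical.
Codon 2: GCC Ala / GCC Ala — identical.
Codon 3: GUU Val / GUC Val — synonymous.
Codon 4: CCA Pro / CCC Pro — synonymous.
Codon 5: AAC Asn / AAC Asn — identical.
Synonymous differences: 2.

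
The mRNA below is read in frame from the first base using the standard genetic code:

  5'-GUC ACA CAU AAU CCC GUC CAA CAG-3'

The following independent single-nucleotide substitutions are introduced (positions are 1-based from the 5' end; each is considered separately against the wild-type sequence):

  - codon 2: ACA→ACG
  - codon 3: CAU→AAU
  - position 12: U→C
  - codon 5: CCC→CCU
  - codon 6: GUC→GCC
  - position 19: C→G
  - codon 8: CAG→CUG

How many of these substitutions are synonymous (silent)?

Codon 2: ACA (Thr) → ACG (Thr) — synonymous.
Codon 3: CAU (His) → AAU (Asn) — missense.
Codon 4: AAU (Asn) → AAC (Asn) — synonymous.
Codon 5: CCC (Pro) → CCU (Pro) — synonymous.
Codon 6: GUC (Val) → GCC (Ala) — missense.
Codon 7: CAA (Gln) → GAA (Glu) — missense.
Codon 8: CAG (Gln) → CUG (Leu) — missense.
Synonymous: 3 of 7.

3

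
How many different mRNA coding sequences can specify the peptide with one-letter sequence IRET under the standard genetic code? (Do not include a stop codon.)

Ile: 3 codons.
Arg: 6 codons.
Glu: 2 codons.
Thr: 4 codons.
3 × 6 × 2 × 4 = 144.

144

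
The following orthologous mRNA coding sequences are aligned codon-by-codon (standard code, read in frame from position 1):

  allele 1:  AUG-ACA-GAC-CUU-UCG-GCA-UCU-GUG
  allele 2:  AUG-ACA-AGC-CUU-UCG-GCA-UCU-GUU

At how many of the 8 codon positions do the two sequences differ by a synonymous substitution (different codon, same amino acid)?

1

Codon 1: AUG Met / AUG Met — identical.
Codon 2: ACA Thr / ACA Thr — identical.
Codon 3: GAC Asp / AGC Ser — nonsynonymous.
Codon 4: CUU Leu / CUU Leu — identical.
Codon 5: UCG Ser / UCG Ser — identical.
Codon 6: GCA Ala / GCA Ala — identical.
Codon 7: UCU Ser / UCU Ser — identical.
Codon 8: GUG Val / GUU Val — synonymous.
Synonymous differences: 1.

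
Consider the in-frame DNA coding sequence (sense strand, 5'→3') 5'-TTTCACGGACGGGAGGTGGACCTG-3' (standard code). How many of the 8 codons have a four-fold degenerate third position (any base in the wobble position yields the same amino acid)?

4

Codon 1 TTT (Phe): third position 2-fold.
Codon 2 CAC (His): third position 2-fold.
Codon 3 GGA (Gly): third position 4-fold.
Codon 4 CGG (Arg): third position 4-fold.
Codon 5 GAG (Glu): third position 2-fold.
Codon 6 GTG (Val): third position 4-fold.
Codon 7 GAC (Asp): third position 2-fold.
Codon 8 CTG (Leu): third position 4-fold.
Four-fold degenerate third positions: 4.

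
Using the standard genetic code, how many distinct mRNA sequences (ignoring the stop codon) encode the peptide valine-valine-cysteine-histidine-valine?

Val: 4 codons.
Val: 4 codons.
Cys: 2 codons.
His: 2 codons.
Val: 4 codons.
4 × 4 × 2 × 2 × 4 = 256.

256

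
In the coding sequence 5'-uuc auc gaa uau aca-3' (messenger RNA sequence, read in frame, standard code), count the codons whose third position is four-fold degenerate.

1

Codon 1 UUC (Phe): third position 2-fold.
Codon 2 AUC (Ile): third position 3-fold.
Codon 3 GAA (Glu): third position 2-fold.
Codon 4 UAU (Tyr): third position 2-fold.
Codon 5 ACA (Thr): third position 4-fold.
Four-fold degenerate third positions: 1.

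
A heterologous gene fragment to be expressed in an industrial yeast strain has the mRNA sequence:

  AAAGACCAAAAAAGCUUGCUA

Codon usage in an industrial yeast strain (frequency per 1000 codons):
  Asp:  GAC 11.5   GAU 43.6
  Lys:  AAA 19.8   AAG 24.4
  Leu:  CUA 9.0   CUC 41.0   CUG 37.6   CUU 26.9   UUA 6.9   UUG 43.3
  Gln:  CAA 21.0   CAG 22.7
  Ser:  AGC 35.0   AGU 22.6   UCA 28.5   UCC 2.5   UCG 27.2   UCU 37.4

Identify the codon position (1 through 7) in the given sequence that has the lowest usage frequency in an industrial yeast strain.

Codon 1 AAA (Lys): 19.8 per 1000.
Codon 2 GAC (Asp): 11.5 per 1000.
Codon 3 CAA (Gln): 21.0 per 1000.
Codon 4 AAA (Lys): 19.8 per 1000.
Codon 5 AGC (Ser): 35.0 per 1000.
Codon 6 UUG (Leu): 43.3 per 1000.
Codon 7 CUA (Leu): 9.0 per 1000.
Lowest frequency is 9.0 at codon 7.

7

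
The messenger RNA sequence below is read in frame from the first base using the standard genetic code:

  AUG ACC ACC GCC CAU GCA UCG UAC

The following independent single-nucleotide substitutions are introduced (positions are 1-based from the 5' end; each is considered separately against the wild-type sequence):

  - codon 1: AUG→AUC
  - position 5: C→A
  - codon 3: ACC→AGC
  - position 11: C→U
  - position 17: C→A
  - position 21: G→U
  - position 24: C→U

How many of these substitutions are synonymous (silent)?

2

Codon 1: AUG (Met) → AUC (Ile) — missense.
Codon 2: ACC (Thr) → AAC (Asn) — missense.
Codon 3: ACC (Thr) → AGC (Ser) — missense.
Codon 4: GCC (Ala) → GUC (Val) — missense.
Codon 6: GCA (Ala) → GAA (Glu) — missense.
Codon 7: UCG (Ser) → UCU (Ser) — synonymous.
Codon 8: UAC (Tyr) → UAU (Tyr) — synonymous.
Synonymous: 2 of 7.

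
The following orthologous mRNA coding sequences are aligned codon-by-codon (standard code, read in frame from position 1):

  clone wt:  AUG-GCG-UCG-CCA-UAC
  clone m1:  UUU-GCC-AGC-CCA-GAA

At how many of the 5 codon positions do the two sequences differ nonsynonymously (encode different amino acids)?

Codon 1: AUG Met / UUU Phe — nonsynonymous.
Codon 2: GCG Ala / GCC Ala — synonymous.
Codon 3: UCG Ser / AGC Ser — synonymous.
Codon 4: CCA Pro / CCA Pro — identical.
Codon 5: UAC Tyr / GAA Glu — nonsynonymous.
Nonsynonymous differences: 2.

2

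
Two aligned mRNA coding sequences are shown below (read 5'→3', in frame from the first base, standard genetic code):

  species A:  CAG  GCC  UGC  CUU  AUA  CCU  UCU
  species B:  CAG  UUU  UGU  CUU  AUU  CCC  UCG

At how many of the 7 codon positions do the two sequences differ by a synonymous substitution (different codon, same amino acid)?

Codon 1: CAG Gln / CAG Gln — identical.
Codon 2: GCC Ala / UUU Phe — nonsynonymous.
Codon 3: UGC Cys / UGU Cys — synonymous.
Codon 4: CUU Leu / CUU Leu — identical.
Codon 5: AUA Ile / AUU Ile — synonymous.
Codon 6: CCU Pro / CCC Pro — synonymous.
Codon 7: UCU Ser / UCG Ser — synonymous.
Synonymous differences: 4.

4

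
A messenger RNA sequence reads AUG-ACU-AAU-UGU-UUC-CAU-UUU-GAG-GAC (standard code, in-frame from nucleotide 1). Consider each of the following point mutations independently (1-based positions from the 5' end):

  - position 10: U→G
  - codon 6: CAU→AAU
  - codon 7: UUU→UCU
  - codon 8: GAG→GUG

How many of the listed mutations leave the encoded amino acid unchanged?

0

Codon 4: UGU (Cys) → GGU (Gly) — missense.
Codon 6: CAU (His) → AAU (Asn) — missense.
Codon 7: UUU (Phe) → UCU (Ser) — missense.
Codon 8: GAG (Glu) → GUG (Val) — missense.
Synonymous: 0 of 4.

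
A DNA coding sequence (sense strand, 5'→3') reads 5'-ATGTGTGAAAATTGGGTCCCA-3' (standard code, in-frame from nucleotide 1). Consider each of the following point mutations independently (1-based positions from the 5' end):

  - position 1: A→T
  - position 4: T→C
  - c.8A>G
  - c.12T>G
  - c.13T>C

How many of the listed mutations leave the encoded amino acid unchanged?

Codon 1: ATG (Met) → TTG (Leu) — missense.
Codon 2: TGT (Cys) → CGT (Arg) — missense.
Codon 3: GAA (Glu) → GGA (Gly) — missense.
Codon 4: AAT (Asn) → AAG (Lys) — missense.
Codon 5: TGG (Trp) → CGG (Arg) — missense.
Synonymous: 0 of 5.

0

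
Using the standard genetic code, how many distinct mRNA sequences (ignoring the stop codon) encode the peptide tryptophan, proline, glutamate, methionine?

8

Trp: 1 codon.
Pro: 4 codons.
Glu: 2 codons.
Met: 1 codon.
1 × 4 × 2 × 1 = 8.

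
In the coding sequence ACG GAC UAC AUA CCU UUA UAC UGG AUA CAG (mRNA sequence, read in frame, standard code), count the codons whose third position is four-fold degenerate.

2

Codon 1 ACG (Thr): third position 4-fold.
Codon 2 GAC (Asp): third position 2-fold.
Codon 3 UAC (Tyr): third position 2-fold.
Codon 4 AUA (Ile): third position 3-fold.
Codon 5 CCU (Pro): third position 4-fold.
Codon 6 UUA (Leu): third position 2-fold.
Codon 7 UAC (Tyr): third position 2-fold.
Codon 8 UGG (Trp): third position 1-fold.
Codon 9 AUA (Ile): third position 3-fold.
Codon 10 CAG (Gln): third position 2-fold.
Four-fold degenerate third positions: 2.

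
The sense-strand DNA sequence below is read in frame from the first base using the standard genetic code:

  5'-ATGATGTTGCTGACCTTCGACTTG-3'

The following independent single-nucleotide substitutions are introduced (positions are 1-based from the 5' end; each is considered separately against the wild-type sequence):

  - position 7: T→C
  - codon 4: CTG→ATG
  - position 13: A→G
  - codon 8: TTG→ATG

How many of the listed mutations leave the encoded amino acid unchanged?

1

Codon 3: TTG (Leu) → CTG (Leu) — synonymous.
Codon 4: CTG (Leu) → ATG (Met) — missense.
Codon 5: ACC (Thr) → GCC (Ala) — missense.
Codon 8: TTG (Leu) → ATG (Met) — missense.
Synonymous: 1 of 4.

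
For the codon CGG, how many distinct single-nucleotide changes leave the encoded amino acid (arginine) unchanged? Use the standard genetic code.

4

Position 1: AGG → 1 synonymous.
Position 2: none → 0 synonymous.
Position 3: CGU, CGC, CGA → 3 synonymous.
Total: 1 + 0 + 3 = 4.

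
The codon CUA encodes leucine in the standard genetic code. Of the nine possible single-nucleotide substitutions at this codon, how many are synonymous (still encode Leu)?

Position 1: UUA → 1 synonymous.
Position 2: none → 0 synonymous.
Position 3: CUU, CUC, CUG → 3 synonymous.
Total: 1 + 0 + 3 = 4.

4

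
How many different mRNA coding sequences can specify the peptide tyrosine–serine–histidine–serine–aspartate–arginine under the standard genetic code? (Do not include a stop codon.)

Tyr: 2 codons.
Ser: 6 codons.
His: 2 codons.
Ser: 6 codons.
Asp: 2 codons.
Arg: 6 codons.
2 × 6 × 2 × 6 × 2 × 6 = 1728.

1728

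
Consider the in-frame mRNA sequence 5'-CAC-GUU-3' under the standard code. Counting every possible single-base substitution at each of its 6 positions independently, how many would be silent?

Codon 1 (CAC, His): 1 synonymous substitution.
Codon 2 (GUU, Val): 3 synonymous substitutions.
Total: 1 + 3 = 4.

4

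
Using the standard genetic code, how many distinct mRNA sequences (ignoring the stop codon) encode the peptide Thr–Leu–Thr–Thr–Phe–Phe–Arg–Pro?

Thr: 4 codons.
Leu: 6 codons.
Thr: 4 codons.
Thr: 4 codons.
Phe: 2 codons.
Phe: 2 codons.
Arg: 6 codons.
Pro: 4 codons.
4 × 6 × 4 × 4 × 2 × 2 × 6 × 4 = 36864.

36864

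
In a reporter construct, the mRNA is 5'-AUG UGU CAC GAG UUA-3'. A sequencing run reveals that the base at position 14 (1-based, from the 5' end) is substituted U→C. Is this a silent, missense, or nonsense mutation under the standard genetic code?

Position 14 falls in codon 5: UUA → Leu.
After the substitution the codon is UCA → Ser.
Leu ≠ Ser, so this is a missense mutation.

missense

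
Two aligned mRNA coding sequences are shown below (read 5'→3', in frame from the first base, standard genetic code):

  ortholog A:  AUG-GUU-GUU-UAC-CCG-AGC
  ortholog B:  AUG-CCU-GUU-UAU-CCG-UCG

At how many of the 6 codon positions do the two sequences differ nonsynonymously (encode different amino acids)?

Codon 1: AUG Met / AUG Met — identical.
Codon 2: GUU Val / CCU Pro — nonsynonymous.
Codon 3: GUU Val / GUU Val — identical.
Codon 4: UAC Tyr / UAU Tyr — synonymous.
Codon 5: CCG Pro / CCG Pro — identical.
Codon 6: AGC Ser / UCG Ser — synonymous.
Nonsynonymous differences: 1.

1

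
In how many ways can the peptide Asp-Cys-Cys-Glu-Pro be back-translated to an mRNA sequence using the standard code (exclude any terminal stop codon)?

64

Asp: 2 codons.
Cys: 2 codons.
Cys: 2 codons.
Glu: 2 codons.
Pro: 4 codons.
2 × 2 × 2 × 2 × 4 = 64.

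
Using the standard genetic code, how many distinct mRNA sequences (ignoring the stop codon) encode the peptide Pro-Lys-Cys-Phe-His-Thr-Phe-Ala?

Pro: 4 codons.
Lys: 2 codons.
Cys: 2 codons.
Phe: 2 codons.
His: 2 codons.
Thr: 4 codons.
Phe: 2 codons.
Ala: 4 codons.
4 × 2 × 2 × 2 × 2 × 4 × 2 × 4 = 2048.

2048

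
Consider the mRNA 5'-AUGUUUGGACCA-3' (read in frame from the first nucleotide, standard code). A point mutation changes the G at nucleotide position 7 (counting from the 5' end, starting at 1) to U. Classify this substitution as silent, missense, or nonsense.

nonsense

Position 7 falls in codon 3: GGA → Gly.
After the substitution the codon is UGA → Stop.
The new codon is a stop codon, so this is a nonsense mutation.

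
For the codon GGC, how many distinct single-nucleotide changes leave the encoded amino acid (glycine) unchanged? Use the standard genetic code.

3

Position 1: none → 0 synonymous.
Position 2: none → 0 synonymous.
Position 3: GGT, GGA, GGG → 3 synonymous.
Total: 0 + 0 + 3 = 3.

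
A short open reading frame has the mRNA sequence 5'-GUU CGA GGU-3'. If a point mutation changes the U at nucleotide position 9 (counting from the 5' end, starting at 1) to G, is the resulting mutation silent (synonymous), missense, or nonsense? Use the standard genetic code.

Position 9 falls in codon 3: GGU → Gly.
After the substitution the codon is GGG → Gly.
Both encode Gly, so the change is synonymous.

silent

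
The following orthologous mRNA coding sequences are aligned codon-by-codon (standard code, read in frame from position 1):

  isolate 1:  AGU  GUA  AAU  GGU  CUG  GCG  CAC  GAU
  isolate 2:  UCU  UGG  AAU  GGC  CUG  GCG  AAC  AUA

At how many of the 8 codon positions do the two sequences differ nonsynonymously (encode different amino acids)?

3

Codon 1: AGU Ser / UCU Ser — synonymous.
Codon 2: GUA Val / UGG Trp — nonsynonymous.
Codon 3: AAU Asn / AAU Asn — identical.
Codon 4: GGU Gly / GGC Gly — synonymous.
Codon 5: CUG Leu / CUG Leu — identical.
Codon 6: GCG Ala / GCG Ala — identical.
Codon 7: CAC His / AAC Asn — nonsynonymous.
Codon 8: GAU Asp / AUA Ile — nonsynonymous.
Nonsynonymous differences: 3.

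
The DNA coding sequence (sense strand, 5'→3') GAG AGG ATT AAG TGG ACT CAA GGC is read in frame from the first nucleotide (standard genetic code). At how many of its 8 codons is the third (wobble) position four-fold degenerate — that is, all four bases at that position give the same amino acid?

2

Codon 1 GAG (Glu): third position 2-fold.
Codon 2 AGG (Arg): third position 2-fold.
Codon 3 ATT (Ile): third position 3-fold.
Codon 4 AAG (Lys): third position 2-fold.
Codon 5 TGG (Trp): third position 1-fold.
Codon 6 ACT (Thr): third position 4-fold.
Codon 7 CAA (Gln): third position 2-fold.
Codon 8 GGC (Gly): third position 4-fold.
Four-fold degenerate third positions: 2.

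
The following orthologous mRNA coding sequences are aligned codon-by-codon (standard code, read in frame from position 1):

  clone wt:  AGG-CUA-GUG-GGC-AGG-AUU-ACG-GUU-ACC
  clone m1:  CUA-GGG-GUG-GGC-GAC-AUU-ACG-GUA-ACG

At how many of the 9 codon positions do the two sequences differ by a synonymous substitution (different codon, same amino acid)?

Codon 1: AGG Arg / CUA Leu — nonsynonymous.
Codon 2: CUA Leu / GGG Gly — nonsynonymous.
Codon 3: GUG Val / GUG Val — identical.
Codon 4: GGC Gly / GGC Gly — identical.
Codon 5: AGG Arg / GAC Asp — nonsynonymous.
Codon 6: AUU Ile / AUU Ile — identical.
Codon 7: ACG Thr / ACG Thr — identical.
Codon 8: GUU Val / GUA Val — synonymous.
Codon 9: ACC Thr / ACG Thr — synonymous.
Synonymous differences: 2.

2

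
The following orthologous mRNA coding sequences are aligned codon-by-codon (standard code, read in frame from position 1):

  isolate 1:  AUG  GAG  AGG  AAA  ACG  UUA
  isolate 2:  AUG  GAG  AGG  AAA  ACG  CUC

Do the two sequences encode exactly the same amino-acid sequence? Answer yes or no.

yes

Codon 1: AUG Met / AUG Met — identical.
Codon 2: GAG Glu / GAG Glu — identical.
Codon 3: AGG Arg / AGG Arg — identical.
Codon 4: AAA Lys / AAA Lys — identical.
Codon 5: ACG Thr / ACG Thr — identical.
Codon 6: UUA Leu / CUC Leu — synonymous.
Nonsynonymous differences: 0 → same protein.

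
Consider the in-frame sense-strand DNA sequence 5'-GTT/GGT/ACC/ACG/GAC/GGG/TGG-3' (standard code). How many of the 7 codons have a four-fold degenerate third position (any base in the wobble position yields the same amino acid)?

Codon 1 GTT (Val): third position 4-fold.
Codon 2 GGT (Gly): third position 4-fold.
Codon 3 ACC (Thr): third position 4-fold.
Codon 4 ACG (Thr): third position 4-fold.
Codon 5 GAC (Asp): third position 2-fold.
Codon 6 GGG (Gly): third position 4-fold.
Codon 7 TGG (Trp): third position 1-fold.
Four-fold degenerate third positions: 5.

5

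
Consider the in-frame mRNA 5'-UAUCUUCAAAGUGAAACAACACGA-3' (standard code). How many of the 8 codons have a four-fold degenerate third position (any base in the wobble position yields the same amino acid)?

Codon 1 UAU (Tyr): third position 2-fold.
Codon 2 CUU (Leu): third position 4-fold.
Codon 3 CAA (Gln): third position 2-fold.
Codon 4 AGU (Ser): third position 2-fold.
Codon 5 GAA (Glu): third position 2-fold.
Codon 6 ACA (Thr): third position 4-fold.
Codon 7 ACA (Thr): third position 4-fold.
Codon 8 CGA (Arg): third position 4-fold.
Four-fold degenerate third positions: 4.

4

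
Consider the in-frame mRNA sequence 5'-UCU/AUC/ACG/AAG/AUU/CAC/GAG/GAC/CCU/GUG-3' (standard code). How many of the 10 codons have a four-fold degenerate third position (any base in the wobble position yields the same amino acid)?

Codon 1 UCU (Ser): third position 4-fold.
Codon 2 AUC (Ile): third position 3-fold.
Codon 3 ACG (Thr): third position 4-fold.
Codon 4 AAG (Lys): third position 2-fold.
Codon 5 AUU (Ile): third position 3-fold.
Codon 6 CAC (His): third position 2-fold.
Codon 7 GAG (Glu): third position 2-fold.
Codon 8 GAC (Asp): third position 2-fold.
Codon 9 CCU (Pro): third position 4-fold.
Codon 10 GUG (Val): third position 4-fold.
Four-fold degenerate third positions: 4.

4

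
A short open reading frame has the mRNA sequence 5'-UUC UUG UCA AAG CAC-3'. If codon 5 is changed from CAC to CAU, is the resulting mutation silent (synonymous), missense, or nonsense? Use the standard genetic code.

silent

Position 15 falls in codon 5: CAC → His.
After the substitution the codon is CAU → His.
Both encode His, so the change is synonymous.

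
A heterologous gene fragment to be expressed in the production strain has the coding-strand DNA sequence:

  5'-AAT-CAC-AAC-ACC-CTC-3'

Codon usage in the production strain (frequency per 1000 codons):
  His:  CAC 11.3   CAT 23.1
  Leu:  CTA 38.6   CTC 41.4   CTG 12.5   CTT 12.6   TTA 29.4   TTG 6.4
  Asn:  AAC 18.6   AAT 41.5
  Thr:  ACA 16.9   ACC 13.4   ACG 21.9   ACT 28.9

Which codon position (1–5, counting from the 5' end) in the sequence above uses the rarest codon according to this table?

2

Codon 1 AAT (Asn): 41.5 per 1000.
Codon 2 CAC (His): 11.3 per 1000.
Codon 3 AAC (Asn): 18.6 per 1000.
Codon 4 ACC (Thr): 13.4 per 1000.
Codon 5 CTC (Leu): 41.4 per 1000.
Lowest frequency is 11.3 at codon 2.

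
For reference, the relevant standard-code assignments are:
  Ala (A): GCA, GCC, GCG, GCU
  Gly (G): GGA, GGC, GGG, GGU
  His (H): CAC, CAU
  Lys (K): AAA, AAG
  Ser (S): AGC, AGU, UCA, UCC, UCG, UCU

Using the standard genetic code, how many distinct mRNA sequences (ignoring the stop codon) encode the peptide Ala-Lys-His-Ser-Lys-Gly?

Ala: 4 codons.
Lys: 2 codons.
His: 2 codons.
Ser: 6 codons.
Lys: 2 codons.
Gly: 4 codons.
4 × 2 × 2 × 6 × 2 × 4 = 768.

768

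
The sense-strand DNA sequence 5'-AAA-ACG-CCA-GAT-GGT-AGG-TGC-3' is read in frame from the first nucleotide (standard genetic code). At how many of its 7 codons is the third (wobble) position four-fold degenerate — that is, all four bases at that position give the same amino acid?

Codon 1 AAA (Lys): third position 2-fold.
Codon 2 ACG (Thr): third position 4-fold.
Codon 3 CCA (Pro): third position 4-fold.
Codon 4 GAT (Asp): third position 2-fold.
Codon 5 GGT (Gly): third position 4-fold.
Codon 6 AGG (Arg): third position 2-fold.
Codon 7 TGC (Cys): third position 2-fold.
Four-fold degenerate third positions: 3.

3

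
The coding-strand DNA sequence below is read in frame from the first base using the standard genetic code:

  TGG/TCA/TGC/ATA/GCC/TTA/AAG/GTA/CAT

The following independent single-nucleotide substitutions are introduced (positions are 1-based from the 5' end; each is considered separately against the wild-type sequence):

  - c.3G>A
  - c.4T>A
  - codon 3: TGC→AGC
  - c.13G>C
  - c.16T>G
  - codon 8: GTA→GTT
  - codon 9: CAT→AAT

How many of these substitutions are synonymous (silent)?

Codon 1: TGG (Trp) → TGA (Stop) — nonsense.
Codon 2: TCA (Ser) → ACA (Thr) — missense.
Codon 3: TGC (Cys) → AGC (Ser) — missense.
Codon 5: GCC (Ala) → CCC (Pro) — missense.
Codon 6: TTA (Leu) → GTA (Val) — missense.
Codon 8: GTA (Val) → GTT (Val) — synonymous.
Codon 9: CAT (His) → AAT (Asn) — missense.
Synonymous: 1 of 7.

1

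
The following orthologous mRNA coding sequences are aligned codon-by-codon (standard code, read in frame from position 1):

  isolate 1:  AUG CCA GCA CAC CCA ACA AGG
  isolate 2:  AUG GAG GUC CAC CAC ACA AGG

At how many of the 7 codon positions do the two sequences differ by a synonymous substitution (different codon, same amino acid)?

0

Codon 1: AUG Met / AUG Met — identical.
Codon 2: CCA Pro / GAG Glu — nonsynonymous.
Codon 3: GCA Ala / GUC Val — nonsynonymous.
Codon 4: CAC His / CAC His — identical.
Codon 5: CCA Pro / CAC His — nonsynonymous.
Codon 6: ACA Thr / ACA Thr — identical.
Codon 7: AGG Arg / AGG Arg — identical.
Synonymous differences: 0.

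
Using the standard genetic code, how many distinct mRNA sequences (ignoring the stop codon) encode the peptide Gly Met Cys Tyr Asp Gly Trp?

Gly: 4 codons.
Met: 1 codon.
Cys: 2 codons.
Tyr: 2 codons.
Asp: 2 codons.
Gly: 4 codons.
Trp: 1 codon.
4 × 1 × 2 × 2 × 2 × 4 × 1 = 128.

128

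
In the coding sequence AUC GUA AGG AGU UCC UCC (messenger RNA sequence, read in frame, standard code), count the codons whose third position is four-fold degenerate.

Codon 1 AUC (Ile): third position 3-fold.
Codon 2 GUA (Val): third position 4-fold.
Codon 3 AGG (Arg): third position 2-fold.
Codon 4 AGU (Ser): third position 2-fold.
Codon 5 UCC (Ser): third position 4-fold.
Codon 6 UCC (Ser): third position 4-fold.
Four-fold degenerate third positions: 3.

3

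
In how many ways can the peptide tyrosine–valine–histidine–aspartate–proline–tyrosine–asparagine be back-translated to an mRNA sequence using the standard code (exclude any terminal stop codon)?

Tyr: 2 codons.
Val: 4 codons.
His: 2 codons.
Asp: 2 codons.
Pro: 4 codons.
Tyr: 2 codons.
Asn: 2 codons.
2 × 4 × 2 × 2 × 4 × 2 × 2 = 512.

512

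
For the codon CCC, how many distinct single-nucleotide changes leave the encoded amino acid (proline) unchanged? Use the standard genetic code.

Position 1: none → 0 synonymous.
Position 2: none → 0 synonymous.
Position 3: CCT, CCA, CCG → 3 synonymous.
Total: 0 + 0 + 3 = 3.

3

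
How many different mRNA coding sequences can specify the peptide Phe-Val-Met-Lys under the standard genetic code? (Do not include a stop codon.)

Phe: 2 codons.
Val: 4 codons.
Met: 1 codon.
Lys: 2 codons.
2 × 4 × 1 × 2 = 16.

16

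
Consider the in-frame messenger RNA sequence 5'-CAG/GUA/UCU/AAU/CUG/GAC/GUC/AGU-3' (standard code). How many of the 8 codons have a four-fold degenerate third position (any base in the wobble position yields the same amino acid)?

4

Codon 1 CAG (Gln): third position 2-fold.
Codon 2 GUA (Val): third position 4-fold.
Codon 3 UCU (Ser): third position 4-fold.
Codon 4 AAU (Asn): third position 2-fold.
Codon 5 CUG (Leu): third position 4-fold.
Codon 6 GAC (Asp): third position 2-fold.
Codon 7 GUC (Val): third position 4-fold.
Codon 8 AGU (Ser): third position 2-fold.
Four-fold degenerate third positions: 4.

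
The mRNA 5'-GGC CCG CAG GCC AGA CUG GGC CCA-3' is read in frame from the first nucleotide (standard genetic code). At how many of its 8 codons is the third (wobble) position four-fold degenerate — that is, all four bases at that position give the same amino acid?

Codon 1 GGC (Gly): third position 4-fold.
Codon 2 CCG (Pro): third position 4-fold.
Codon 3 CAG (Gln): third position 2-fold.
Codon 4 GCC (Ala): third position 4-fold.
Codon 5 AGA (Arg): third position 2-fold.
Codon 6 CUG (Leu): third position 4-fold.
Codon 7 GGC (Gly): third position 4-fold.
Codon 8 CCA (Pro): third position 4-fold.
Four-fold degenerate third positions: 6.

6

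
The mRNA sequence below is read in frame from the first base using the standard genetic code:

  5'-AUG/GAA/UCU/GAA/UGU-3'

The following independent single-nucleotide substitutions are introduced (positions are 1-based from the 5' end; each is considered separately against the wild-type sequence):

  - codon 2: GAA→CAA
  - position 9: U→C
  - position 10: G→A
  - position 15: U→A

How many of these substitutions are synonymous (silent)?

Codon 2: GAA (Glu) → CAA (Gln) — missense.
Codon 3: UCU (Ser) → UCC (Ser) — synonymous.
Codon 4: GAA (Glu) → AAA (Lys) — missense.
Codon 5: UGU (Cys) → UGA (Stop) — nonsense.
Synonymous: 1 of 4.

1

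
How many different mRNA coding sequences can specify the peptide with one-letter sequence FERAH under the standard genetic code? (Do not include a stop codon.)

192

Phe: 2 codons.
Glu: 2 codons.
Arg: 6 codons.
Ala: 4 codons.
His: 2 codons.
2 × 2 × 6 × 4 × 2 = 192.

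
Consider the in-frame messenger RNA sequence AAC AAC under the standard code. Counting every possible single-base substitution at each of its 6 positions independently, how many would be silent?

2

Codon 1 (AAC, Asn): 1 synonymous substitution.
Codon 2 (AAC, Asn): 1 synonymous substitution.
Total: 1 + 1 = 2.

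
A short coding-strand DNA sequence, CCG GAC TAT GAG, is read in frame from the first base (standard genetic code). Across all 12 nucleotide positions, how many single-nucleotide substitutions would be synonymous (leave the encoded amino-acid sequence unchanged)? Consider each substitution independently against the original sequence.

Codon 1 (CCG, Pro): 3 synonymous substitutions.
Codon 2 (GAC, Asp): 1 synonymous substitution.
Codon 3 (TAT, Tyr): 1 synonymous substitution.
Codon 4 (GAG, Glu): 1 synonymous substitution.
Total: 3 + 1 + 1 + 1 = 6.

6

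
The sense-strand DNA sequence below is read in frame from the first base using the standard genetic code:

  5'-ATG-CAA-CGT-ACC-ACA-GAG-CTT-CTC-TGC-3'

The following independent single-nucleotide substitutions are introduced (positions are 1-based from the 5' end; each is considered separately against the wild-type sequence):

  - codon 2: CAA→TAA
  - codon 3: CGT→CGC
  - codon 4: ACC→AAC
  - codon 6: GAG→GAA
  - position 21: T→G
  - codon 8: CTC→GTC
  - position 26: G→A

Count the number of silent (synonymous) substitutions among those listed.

3

Codon 2: CAA (Gln) → TAA (Stop) — nonsense.
Codon 3: CGT (Arg) → CGC (Arg) — synonymous.
Codon 4: ACC (Thr) → AAC (Asn) — missense.
Codon 6: GAG (Glu) → GAA (Glu) — synonymous.
Codon 7: CTT (Leu) → CTG (Leu) — synonymous.
Codon 8: CTC (Leu) → GTC (Val) — missense.
Codon 9: TGC (Cys) → TAC (Tyr) — missense.
Synonymous: 3 of 7.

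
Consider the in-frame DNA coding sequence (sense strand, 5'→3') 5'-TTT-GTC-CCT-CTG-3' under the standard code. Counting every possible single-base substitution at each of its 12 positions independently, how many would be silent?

Codon 1 (TTT, Phe): 1 synonymous substitution.
Codon 2 (GTC, Val): 3 synonymous substitutions.
Codon 3 (CCT, Pro): 3 synonymous substitutions.
Codon 4 (CTG, Leu): 4 synonymous substitutions.
Total: 1 + 3 + 3 + 4 = 11.

11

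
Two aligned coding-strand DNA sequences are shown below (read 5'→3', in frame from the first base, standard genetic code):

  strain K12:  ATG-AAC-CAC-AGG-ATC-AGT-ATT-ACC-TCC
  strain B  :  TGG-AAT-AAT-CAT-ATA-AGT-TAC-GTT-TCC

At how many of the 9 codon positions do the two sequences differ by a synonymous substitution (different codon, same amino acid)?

2

Codon 1: ATG Met / TGG Trp — nonsynonymous.
Codon 2: AAC Asn / AAT Asn — synonymous.
Codon 3: CAC His / AAT Asn — nonsynonymous.
Codon 4: AGG Arg / CAT His — nonsynonymous.
Codon 5: ATC Ile / ATA Ile — synonymous.
Codon 6: AGT Ser / AGT Ser — identical.
Codon 7: ATT Ile / TAC Tyr — nonsynonymous.
Codon 8: ACC Thr / GTT Val — nonsynonymous.
Codon 9: TCC Ser / TCC Ser — identical.
Synonymous differences: 2.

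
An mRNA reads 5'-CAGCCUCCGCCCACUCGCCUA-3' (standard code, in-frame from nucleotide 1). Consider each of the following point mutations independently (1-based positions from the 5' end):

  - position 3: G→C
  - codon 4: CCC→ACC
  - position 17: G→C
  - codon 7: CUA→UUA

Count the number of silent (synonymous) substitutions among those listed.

Codon 1: CAG (Gln) → CAC (His) — missense.
Codon 4: CCC (Pro) → ACC (Thr) — missense.
Codon 6: CGC (Arg) → CCC (Pro) — missense.
Codon 7: CUA (Leu) → UUA (Leu) — synonymous.
Synonymous: 1 of 4.

1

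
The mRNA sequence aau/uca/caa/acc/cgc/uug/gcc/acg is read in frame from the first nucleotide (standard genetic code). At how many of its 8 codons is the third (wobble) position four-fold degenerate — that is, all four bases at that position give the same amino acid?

Codon 1 AAU (Asn): third position 2-fold.
Codon 2 UCA (Ser): third position 4-fold.
Codon 3 CAA (Gln): third position 2-fold.
Codon 4 ACC (Thr): third position 4-fold.
Codon 5 CGC (Arg): third position 4-fold.
Codon 6 UUG (Leu): third position 2-fold.
Codon 7 GCC (Ala): third position 4-fold.
Codon 8 ACG (Thr): third position 4-fold.
Four-fold degenerate third positions: 5.

5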